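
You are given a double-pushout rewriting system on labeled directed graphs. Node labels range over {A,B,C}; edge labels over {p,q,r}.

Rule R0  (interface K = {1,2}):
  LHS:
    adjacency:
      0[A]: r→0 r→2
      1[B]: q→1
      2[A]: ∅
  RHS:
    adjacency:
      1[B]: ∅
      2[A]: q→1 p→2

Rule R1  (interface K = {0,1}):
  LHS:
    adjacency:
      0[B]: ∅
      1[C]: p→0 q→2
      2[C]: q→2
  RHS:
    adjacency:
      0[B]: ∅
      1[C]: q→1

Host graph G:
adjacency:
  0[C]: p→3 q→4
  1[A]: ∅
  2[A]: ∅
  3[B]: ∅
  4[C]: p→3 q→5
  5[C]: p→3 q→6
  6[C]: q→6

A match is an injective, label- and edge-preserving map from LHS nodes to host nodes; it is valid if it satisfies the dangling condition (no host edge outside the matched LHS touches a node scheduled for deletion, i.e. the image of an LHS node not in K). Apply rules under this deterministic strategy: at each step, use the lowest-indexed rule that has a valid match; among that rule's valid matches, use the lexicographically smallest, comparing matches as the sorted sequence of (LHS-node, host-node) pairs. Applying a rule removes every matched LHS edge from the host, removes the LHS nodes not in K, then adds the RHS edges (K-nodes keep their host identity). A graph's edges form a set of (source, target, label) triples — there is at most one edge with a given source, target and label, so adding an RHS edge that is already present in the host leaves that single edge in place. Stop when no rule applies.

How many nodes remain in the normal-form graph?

Answer: 4

Steps:
initial: |V|=7 |E|=7  E = 0-p->3 0-q->4 4-p->3 4-q->5 5-p->3 5-q->6 6-q->6
step 1: apply R1 at {0↦3, 1↦5, 2↦6}  → |V|=6 |E|=5  E = 0-p->3 0-q->4 4-p->3 4-q->5 5-q->5
step 2: apply R1 at {0↦3, 1↦4, 2↦5}  → |V|=5 |E|=3  E = 0-p->3 0-q->4 4-q->4
step 3: apply R1 at {0↦3, 1↦0, 2↦4}  → |V|=4 |E|=1  E = 0-q->0
final graph: no rule applies after step 3
NF nodes: {0:C, 1:A, 2:A, 3:B}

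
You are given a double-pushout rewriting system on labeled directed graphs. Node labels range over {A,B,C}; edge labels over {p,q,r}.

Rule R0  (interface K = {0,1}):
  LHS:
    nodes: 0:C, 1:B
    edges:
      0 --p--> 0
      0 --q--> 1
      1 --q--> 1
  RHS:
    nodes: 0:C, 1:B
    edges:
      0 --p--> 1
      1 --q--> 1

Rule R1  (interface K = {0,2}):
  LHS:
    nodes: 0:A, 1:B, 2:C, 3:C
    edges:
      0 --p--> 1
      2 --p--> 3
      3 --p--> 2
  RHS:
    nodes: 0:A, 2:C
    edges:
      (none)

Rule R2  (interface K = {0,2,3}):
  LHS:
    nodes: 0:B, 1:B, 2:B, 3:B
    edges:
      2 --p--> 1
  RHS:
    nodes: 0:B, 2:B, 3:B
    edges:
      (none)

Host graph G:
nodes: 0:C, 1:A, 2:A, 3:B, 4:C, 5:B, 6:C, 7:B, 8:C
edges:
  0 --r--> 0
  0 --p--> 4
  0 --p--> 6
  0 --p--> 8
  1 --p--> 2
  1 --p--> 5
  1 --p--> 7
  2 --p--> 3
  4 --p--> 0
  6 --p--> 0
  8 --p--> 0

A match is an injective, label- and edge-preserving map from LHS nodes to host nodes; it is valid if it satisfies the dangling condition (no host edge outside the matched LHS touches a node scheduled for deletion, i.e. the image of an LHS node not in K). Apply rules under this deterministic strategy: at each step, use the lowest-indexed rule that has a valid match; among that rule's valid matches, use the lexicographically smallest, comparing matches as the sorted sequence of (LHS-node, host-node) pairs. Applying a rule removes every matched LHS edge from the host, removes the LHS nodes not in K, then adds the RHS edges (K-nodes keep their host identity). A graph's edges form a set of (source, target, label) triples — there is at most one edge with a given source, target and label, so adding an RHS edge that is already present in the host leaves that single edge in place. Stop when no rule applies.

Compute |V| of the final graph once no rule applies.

start.  V:9 E:11  edges: 0-r->0 0-p->4 0-p->6 0-p->8 1-p->2 1-p->5 1-p->7 2-p->3 4-p->0 6-p->0 8-p->0
1. fire R1 via {0↦1, 1↦5, 2↦0, 3↦4}  →  V:7 E:8  edges: 0-r->0 0-p->6 0-p->8 1-p->2 1-p->7 2-p->3 6-p->0 8-p->0
2. fire R1 via {0↦1, 1↦7, 2↦0, 3↦6}  →  V:5 E:5  edges: 0-r->0 0-p->8 1-p->2 2-p->3 8-p->0
3. fire R1 via {0↦2, 1↦3, 2↦0, 3↦8}  →  V:3 E:2  edges: 0-r->0 1-p->2
halt: no rule applies after step 3
NF nodes: {0:C, 1:A, 2:A}

Answer: 3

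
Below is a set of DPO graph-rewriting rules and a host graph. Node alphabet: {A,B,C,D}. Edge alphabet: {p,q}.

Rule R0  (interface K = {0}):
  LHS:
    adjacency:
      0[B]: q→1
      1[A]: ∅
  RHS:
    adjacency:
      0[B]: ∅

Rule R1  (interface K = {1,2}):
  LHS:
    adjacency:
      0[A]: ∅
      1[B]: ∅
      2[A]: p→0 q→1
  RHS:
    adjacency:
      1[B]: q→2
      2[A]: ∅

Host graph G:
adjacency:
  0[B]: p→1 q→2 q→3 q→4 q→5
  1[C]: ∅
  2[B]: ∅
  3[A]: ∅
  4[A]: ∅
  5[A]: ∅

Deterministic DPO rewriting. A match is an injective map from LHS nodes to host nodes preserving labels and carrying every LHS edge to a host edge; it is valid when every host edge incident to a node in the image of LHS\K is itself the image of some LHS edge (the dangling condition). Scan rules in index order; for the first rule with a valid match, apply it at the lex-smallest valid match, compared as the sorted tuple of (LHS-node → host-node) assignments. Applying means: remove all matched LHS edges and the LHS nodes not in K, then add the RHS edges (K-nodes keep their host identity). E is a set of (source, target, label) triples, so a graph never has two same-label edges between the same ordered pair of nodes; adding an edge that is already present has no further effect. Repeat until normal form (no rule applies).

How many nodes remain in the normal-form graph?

start.  V:6 E:5  edges: 0-p->1 0-q->2 0-q->3 0-q->4 0-q->5
1. fire R0 via {0↦0, 1↦3}  →  V:5 E:4  edges: 0-p->1 0-q->2 0-q->4 0-q->5
2. fire R0 via {0↦0, 1↦4}  →  V:4 E:3  edges: 0-p->1 0-q->2 0-q->5
3. fire R0 via {0↦0, 1↦5}  →  V:3 E:2  edges: 0-p->1 0-q->2
final graph: no rule applies after step 3
NF nodes: {0:B, 1:C, 2:B}

Answer: 3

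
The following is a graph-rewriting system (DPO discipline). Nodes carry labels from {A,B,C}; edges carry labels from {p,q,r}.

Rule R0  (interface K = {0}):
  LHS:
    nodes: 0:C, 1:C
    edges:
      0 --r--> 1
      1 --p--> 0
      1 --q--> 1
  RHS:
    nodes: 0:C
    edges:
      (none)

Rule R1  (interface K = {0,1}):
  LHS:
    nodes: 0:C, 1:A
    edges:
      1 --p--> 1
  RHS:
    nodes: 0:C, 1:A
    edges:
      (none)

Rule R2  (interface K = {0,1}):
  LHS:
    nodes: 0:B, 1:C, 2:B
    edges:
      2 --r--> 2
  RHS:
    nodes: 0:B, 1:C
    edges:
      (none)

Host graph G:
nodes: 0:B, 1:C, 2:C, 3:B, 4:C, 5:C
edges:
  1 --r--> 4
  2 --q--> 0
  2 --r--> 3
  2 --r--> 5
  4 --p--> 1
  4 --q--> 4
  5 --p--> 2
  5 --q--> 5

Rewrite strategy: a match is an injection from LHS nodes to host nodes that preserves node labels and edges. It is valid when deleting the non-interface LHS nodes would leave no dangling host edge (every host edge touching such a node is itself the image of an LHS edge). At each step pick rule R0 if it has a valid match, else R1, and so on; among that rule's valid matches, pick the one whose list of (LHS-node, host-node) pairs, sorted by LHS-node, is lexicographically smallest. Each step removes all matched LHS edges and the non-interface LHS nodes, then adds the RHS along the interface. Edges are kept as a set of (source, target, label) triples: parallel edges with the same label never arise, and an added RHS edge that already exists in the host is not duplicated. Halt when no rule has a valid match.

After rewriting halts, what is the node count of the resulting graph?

Answer: 4

Derivation:
start.  V:6 E:8  edges: 1-r->4 2-q->0 2-r->3 2-r->5 4-p->1 4-q->4 5-p->2 5-q->5
1. fire R0 via {0↦1, 1↦4}  →  V:5 E:5  edges: 2-q->0 2-r->3 2-r->5 5-p->2 5-q->5
2. fire R0 via {0↦2, 1↦5}  →  V:4 E:2  edges: 2-q->0 2-r->3
halt: no rule applies after step 2
NF nodes: {0:B, 1:C, 2:C, 3:B}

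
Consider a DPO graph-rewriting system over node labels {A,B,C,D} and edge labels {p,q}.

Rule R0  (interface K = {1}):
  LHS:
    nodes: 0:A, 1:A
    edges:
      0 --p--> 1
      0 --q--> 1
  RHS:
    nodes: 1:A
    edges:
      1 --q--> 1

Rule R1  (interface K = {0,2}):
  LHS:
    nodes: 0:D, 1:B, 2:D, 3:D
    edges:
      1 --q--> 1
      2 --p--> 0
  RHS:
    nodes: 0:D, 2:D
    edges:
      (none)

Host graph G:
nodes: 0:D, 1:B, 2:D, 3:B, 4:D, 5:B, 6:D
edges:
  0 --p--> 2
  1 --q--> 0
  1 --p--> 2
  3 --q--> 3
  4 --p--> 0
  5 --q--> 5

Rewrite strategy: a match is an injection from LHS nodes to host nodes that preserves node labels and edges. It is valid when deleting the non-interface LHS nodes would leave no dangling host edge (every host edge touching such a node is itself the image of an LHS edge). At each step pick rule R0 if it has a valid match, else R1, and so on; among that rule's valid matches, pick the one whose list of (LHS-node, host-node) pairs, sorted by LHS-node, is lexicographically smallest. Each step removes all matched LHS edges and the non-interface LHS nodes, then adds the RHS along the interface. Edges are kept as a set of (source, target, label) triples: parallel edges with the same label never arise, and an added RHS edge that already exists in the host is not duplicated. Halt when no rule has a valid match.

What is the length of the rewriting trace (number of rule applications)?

start.  V:7 E:6  edges: 0-p->2 1-q->0 1-p->2 3-q->3 4-p->0 5-q->5
1. fire R1 via {0↦0, 1↦3, 2↦4, 3↦6}  →  V:5 E:4  edges: 0-p->2 1-q->0 1-p->2 5-q->5
2. fire R1 via {0↦2, 1↦5, 2↦0, 3↦4}  →  V:3 E:2  edges: 1-q->0 1-p->2
final graph: no rule applies after step 2

Answer: 2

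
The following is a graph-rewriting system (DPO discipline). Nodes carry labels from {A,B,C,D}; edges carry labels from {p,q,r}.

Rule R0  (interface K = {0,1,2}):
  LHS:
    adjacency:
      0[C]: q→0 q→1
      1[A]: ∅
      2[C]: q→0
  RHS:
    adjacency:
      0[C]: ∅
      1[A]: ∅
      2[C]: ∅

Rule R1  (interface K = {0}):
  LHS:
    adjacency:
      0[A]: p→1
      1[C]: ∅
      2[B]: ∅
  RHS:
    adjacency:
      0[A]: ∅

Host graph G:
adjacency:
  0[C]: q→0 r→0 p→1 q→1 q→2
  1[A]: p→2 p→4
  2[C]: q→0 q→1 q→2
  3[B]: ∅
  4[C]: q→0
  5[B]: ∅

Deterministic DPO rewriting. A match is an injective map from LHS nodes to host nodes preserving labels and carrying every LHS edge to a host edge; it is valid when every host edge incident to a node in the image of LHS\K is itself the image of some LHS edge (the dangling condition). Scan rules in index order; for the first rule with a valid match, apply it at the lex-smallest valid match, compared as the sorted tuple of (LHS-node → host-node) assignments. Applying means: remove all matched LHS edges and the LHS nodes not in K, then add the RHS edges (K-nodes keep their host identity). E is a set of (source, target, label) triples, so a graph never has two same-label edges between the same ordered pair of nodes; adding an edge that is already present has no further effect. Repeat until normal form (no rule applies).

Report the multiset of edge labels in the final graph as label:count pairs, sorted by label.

Answer: p:2 q:1 r:1

Steps:
initial: |V|=6 |E|=11  E = 0-q->0 0-r->0 0-p->1 0-q->1 0-q->2 1-p->2 1-p->4 2-q->0 2-q->1 2-q->2 4-q->0
step 1: apply R0 at {0↦0, 1↦1, 2↦2}  → |V|=6 |E|=8  E = 0-r->0 0-p->1 0-q->2 1-p->2 1-p->4 2-q->1 2-q->2 4-q->0
step 2: apply R0 at {0↦2, 1↦1, 2↦0}  → |V|=6 |E|=5  E = 0-r->0 0-p->1 1-p->2 1-p->4 4-q->0
step 3: apply R1 at {0↦1, 1↦2, 2↦3}  → |V|=4 |E|=4  E = 0-r->0 0-p->1 1-p->4 4-q->0
final graph: no rule applies after step 3
NF edges: [(0, 0, 'r'), (0, 1, 'p'), (1, 4, 'p'), (4, 0, 'q')]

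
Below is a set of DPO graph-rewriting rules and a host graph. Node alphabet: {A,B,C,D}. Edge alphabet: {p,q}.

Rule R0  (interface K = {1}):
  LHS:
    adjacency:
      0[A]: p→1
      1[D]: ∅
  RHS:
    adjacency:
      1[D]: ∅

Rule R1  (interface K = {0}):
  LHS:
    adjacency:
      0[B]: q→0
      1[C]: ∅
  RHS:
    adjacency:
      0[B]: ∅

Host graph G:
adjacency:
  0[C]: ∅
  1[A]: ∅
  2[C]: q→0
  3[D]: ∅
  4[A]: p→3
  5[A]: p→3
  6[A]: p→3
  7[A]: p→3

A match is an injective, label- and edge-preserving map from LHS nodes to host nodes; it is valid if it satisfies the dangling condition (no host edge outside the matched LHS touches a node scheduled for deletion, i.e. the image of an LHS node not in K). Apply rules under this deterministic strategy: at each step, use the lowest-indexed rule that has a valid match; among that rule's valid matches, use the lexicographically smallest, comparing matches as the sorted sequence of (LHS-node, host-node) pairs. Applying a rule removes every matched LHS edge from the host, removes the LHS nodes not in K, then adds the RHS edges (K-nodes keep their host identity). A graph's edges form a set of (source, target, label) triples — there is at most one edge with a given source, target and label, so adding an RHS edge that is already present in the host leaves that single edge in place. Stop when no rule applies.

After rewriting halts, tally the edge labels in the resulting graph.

Answer: q:1

Derivation:
[0] host  ⇒  8 nodes, 5 edges  {2-q->0 4-p->3 5-p->3 6-p->3 7-p->3}
[1] R0 @ {0↦4, 1↦3}  ⇒  7 nodes, 4 edges  {2-q->0 5-p->3 6-p->3 7-p->3}
[2] R0 @ {0↦5, 1↦3}  ⇒  6 nodes, 3 edges  {2-q->0 6-p->3 7-p->3}
[3] R0 @ {0↦6, 1↦3}  ⇒  5 nodes, 2 edges  {2-q->0 7-p->3}
[4] R0 @ {0↦7, 1↦3}  ⇒  4 nodes, 1 edges  {2-q->0}
halt: no rule applies after step 4
NF edges: [(2, 0, 'q')]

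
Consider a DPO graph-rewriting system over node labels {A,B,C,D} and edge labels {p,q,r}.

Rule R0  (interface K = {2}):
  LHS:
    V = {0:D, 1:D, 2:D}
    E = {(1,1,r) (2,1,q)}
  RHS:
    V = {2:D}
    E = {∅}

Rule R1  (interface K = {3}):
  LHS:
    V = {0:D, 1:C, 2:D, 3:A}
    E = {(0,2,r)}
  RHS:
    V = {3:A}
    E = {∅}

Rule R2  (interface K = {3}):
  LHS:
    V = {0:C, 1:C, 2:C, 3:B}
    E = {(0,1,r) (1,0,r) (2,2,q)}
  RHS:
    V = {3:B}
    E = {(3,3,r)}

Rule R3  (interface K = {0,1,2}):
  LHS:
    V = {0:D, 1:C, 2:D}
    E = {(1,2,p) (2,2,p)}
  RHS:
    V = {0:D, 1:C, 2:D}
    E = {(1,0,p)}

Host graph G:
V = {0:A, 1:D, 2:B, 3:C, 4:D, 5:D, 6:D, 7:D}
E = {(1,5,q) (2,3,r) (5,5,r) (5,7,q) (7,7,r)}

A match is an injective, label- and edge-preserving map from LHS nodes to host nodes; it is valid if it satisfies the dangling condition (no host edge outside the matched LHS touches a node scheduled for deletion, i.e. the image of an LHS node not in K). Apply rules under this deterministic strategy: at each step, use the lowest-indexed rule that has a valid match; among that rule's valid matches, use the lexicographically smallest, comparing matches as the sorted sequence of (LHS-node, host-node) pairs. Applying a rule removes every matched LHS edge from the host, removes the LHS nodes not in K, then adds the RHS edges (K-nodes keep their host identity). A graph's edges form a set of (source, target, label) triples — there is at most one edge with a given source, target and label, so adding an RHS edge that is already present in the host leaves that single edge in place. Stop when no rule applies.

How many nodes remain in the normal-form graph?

start.  V:8 E:5  edges: 1-q->5 2-r->3 5-r->5 5-q->7 7-r->7
1. fire R0 via {0↦4, 1↦7, 2↦5}  →  V:6 E:3  edges: 1-q->5 2-r->3 5-r->5
2. fire R0 via {0↦6, 1↦5, 2↦1}  →  V:4 E:1  edges: 2-r->3
normal form: no rule applies after step 2
NF nodes: {0:A, 1:D, 2:B, 3:C}

Answer: 4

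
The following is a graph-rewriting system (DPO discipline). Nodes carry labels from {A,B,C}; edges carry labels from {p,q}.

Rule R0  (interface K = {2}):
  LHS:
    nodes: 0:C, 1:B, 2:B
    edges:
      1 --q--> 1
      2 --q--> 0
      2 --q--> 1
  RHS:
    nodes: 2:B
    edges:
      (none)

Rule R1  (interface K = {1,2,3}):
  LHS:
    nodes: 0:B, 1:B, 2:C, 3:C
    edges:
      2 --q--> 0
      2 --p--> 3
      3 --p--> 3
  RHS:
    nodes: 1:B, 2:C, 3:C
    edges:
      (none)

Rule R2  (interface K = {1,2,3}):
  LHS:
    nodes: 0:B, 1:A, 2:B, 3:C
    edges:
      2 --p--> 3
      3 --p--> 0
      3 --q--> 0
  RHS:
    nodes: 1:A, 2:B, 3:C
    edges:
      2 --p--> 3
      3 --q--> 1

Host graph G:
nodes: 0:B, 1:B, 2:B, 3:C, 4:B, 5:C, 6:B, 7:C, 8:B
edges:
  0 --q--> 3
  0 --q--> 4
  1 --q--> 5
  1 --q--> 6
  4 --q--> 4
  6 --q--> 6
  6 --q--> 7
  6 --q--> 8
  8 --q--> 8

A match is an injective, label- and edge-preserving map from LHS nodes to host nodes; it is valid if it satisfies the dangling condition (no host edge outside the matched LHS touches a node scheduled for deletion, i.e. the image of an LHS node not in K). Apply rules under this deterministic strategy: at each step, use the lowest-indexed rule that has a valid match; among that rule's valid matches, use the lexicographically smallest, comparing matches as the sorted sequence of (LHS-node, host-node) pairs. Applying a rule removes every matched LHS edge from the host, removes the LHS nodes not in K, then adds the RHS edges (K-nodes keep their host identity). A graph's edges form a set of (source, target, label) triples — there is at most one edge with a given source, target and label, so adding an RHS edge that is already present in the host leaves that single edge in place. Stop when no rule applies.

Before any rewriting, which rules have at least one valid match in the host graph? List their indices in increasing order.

Answer: [R0]

Rewrite trace:
R0: 2 valid matches — {0↦3, 1↦4, 2↦0}, {0↦7, 1↦8, 2↦6}
R1: no valid match — LHS pattern not found
R2: no valid match — LHS pattern not found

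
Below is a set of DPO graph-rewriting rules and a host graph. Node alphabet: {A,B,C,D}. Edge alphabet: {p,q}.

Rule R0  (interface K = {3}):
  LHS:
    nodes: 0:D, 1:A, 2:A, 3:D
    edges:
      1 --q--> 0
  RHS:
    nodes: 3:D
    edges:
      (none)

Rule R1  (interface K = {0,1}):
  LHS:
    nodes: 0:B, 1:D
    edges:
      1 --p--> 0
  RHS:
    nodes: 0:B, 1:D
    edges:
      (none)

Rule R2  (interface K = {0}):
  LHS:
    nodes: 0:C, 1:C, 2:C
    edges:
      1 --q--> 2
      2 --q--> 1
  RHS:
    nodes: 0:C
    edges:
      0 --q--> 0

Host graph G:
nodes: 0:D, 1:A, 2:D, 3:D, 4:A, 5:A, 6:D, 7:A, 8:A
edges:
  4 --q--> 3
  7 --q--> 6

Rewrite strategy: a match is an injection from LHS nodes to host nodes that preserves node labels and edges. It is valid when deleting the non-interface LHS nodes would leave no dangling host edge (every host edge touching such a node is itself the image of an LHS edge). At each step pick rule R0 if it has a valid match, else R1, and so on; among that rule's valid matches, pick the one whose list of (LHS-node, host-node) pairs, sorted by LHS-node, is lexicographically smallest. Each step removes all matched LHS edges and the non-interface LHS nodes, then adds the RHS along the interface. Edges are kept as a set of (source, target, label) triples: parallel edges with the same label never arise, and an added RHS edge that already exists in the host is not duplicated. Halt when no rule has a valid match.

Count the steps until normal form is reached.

Answer: 2

Steps:
[0] host  ⇒  9 nodes, 2 edges  {4-q->3 7-q->6}
[1] R0 @ {0↦3, 1↦4, 2↦1, 3↦0}  ⇒  6 nodes, 1 edges  {7-q->6}
[2] R0 @ {0↦6, 1↦7, 2↦5, 3↦0}  ⇒  3 nodes, 0 edges  {∅}
final graph: no rule applies after step 2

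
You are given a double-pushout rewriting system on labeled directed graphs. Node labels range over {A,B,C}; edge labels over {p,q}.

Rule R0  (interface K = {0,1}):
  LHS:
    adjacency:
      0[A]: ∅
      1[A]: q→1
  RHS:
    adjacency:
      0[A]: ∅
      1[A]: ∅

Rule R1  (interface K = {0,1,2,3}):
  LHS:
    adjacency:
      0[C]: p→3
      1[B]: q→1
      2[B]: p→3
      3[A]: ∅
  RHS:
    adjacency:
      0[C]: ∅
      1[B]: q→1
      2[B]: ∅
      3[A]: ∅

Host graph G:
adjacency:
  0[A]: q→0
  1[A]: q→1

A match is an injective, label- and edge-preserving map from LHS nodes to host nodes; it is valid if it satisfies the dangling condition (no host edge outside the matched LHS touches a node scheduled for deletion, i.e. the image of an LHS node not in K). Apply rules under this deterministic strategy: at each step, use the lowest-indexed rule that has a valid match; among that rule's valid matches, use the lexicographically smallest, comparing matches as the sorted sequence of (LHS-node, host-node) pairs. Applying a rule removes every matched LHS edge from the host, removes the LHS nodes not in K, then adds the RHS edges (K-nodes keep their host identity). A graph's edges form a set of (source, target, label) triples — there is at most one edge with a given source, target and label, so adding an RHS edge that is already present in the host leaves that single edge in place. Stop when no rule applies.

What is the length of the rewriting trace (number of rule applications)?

initial: |V|=2 |E|=2  E = 0-q->0 1-q->1
step 1: apply R0 at {0↦0, 1↦1}  → |V|=2 |E|=1  E = 0-q->0
step 2: apply R0 at {0↦1, 1↦0}  → |V|=2 |E|=0  E = ∅
final graph: no rule applies after step 2

Answer: 2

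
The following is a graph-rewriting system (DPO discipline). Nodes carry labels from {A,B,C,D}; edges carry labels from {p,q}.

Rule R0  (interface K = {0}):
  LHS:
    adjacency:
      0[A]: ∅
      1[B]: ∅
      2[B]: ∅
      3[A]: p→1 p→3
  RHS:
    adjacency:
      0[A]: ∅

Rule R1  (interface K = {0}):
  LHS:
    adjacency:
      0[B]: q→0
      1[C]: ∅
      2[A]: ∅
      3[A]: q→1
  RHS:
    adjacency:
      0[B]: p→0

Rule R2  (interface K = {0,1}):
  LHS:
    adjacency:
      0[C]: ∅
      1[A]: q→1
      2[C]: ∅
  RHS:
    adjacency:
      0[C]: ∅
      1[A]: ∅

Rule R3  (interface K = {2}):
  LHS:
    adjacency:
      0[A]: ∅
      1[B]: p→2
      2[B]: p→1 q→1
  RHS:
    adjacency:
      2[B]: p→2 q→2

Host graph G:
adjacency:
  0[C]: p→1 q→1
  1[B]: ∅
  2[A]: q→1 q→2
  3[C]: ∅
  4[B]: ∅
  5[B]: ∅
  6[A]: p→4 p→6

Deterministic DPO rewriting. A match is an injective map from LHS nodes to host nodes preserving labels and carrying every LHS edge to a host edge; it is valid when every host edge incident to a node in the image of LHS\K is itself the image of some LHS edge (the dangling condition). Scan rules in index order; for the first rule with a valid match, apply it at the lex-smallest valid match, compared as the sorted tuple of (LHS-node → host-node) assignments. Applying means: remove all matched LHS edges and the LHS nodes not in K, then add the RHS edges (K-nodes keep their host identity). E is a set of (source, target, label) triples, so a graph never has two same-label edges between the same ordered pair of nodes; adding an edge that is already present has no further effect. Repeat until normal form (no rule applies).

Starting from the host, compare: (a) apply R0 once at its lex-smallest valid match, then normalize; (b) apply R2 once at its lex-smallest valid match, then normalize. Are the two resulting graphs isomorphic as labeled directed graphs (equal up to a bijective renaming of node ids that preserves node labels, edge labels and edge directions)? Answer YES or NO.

branch R0-first: apply at {0↦2, 1↦4, 2↦5, 3↦6} → |E|=4, then 1 more step(s) → NF |V|=3 |E|=3 V={0:C, 1:B, 2:A} E=0-p->1 0-q->1 2-q->1
branch R2-first: apply at {0↦0, 1↦2, 2↦3} → |E|=5, then 1 more step(s) → NF |V|=3 |E|=3 V={0:C, 1:B, 2:A} E=0-p->1 0-q->1 2-q->1
graphs isomorphic (equal up to label-preserving node renaming)

Answer: YES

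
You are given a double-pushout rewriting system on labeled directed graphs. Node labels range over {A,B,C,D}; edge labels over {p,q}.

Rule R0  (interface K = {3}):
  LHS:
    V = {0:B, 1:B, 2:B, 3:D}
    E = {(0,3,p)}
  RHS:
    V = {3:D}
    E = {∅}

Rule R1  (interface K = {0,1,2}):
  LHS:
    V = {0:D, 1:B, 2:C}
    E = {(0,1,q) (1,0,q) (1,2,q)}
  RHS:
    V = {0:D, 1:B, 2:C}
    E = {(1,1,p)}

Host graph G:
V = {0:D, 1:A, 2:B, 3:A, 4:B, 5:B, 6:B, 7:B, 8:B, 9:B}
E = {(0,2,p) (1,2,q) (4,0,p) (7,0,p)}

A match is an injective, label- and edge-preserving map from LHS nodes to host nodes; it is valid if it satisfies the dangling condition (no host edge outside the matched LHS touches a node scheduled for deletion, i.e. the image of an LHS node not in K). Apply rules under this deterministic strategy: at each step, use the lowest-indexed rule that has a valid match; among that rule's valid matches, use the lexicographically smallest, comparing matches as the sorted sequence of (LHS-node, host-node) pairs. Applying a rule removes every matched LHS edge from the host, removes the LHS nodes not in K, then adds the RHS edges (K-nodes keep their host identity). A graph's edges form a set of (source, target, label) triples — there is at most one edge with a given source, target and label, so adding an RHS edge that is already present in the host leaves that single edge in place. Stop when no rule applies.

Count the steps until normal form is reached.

Answer: 2

Rewrite trace:
[0] host  ⇒  10 nodes, 4 edges  {0-p->2 1-q->2 4-p->0 7-p->0}
[1] R0 @ {0↦4, 1↦5, 2↦6, 3↦0}  ⇒  7 nodes, 3 edges  {0-p->2 1-q->2 7-p->0}
[2] R0 @ {0↦7, 1↦8, 2↦9, 3↦0}  ⇒  4 nodes, 2 edges  {0-p->2 1-q->2}
halt: no rule applies after step 2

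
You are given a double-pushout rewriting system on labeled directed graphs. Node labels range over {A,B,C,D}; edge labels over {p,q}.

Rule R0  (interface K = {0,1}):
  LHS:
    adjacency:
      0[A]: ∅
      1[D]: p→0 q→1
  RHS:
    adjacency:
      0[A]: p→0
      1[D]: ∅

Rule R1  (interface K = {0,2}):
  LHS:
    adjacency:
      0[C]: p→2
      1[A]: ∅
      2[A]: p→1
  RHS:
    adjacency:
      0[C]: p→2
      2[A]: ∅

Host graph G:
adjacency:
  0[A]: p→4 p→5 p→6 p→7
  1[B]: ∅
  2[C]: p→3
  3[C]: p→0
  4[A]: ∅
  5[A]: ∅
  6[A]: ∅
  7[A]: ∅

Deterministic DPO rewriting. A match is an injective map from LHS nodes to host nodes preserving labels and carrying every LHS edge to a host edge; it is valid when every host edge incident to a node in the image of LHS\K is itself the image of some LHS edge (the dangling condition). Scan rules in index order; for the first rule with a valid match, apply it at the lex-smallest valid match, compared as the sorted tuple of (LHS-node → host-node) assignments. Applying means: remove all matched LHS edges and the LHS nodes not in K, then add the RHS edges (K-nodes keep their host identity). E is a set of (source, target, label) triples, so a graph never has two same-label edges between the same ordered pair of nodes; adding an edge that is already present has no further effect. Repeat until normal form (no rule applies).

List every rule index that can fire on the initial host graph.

Answer: [R1]

Rewrite trace:
R0: no valid match — LHS pattern not found
R1: 4 valid matches — {0↦3, 1↦4, 2↦0}, {0↦3, 1↦5, 2↦0}, {0↦3, 1↦6, 2↦0} (+1 more)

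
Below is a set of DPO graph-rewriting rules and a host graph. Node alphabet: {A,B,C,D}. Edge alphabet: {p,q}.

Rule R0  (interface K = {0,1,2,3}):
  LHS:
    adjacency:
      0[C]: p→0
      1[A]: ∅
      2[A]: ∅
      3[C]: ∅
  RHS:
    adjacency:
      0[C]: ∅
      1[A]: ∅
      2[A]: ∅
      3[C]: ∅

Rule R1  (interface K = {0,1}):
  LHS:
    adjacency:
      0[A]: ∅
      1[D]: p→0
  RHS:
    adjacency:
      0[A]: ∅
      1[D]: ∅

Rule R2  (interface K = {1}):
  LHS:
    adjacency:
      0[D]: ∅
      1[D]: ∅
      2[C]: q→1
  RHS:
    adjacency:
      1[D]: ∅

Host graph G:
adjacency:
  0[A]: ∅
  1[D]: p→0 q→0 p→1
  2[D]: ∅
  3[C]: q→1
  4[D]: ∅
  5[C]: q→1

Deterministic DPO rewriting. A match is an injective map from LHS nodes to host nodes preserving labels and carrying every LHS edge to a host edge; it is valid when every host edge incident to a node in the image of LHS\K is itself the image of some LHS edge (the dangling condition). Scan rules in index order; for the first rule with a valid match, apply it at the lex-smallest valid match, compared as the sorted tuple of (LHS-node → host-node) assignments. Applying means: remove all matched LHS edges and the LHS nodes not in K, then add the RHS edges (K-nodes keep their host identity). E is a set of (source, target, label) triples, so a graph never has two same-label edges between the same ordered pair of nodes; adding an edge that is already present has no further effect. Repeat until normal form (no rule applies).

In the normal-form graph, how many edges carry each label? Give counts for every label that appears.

Answer: p:1 q:1

Steps:
[0] host  ⇒  6 nodes, 5 edges  {1-p->0 1-q->0 1-p->1 3-q->1 5-q->1}
[1] R1 @ {0↦0, 1↦1}  ⇒  6 nodes, 4 edges  {1-q->0 1-p->1 3-q->1 5-q->1}
[2] R2 @ {0↦2, 1↦1, 2↦3}  ⇒  4 nodes, 3 edges  {1-q->0 1-p->1 5-q->1}
[3] R2 @ {0↦4, 1↦1, 2↦5}  ⇒  2 nodes, 2 edges  {1-q->0 1-p->1}
halt: no rule applies after step 3
NF edges: [(1, 0, 'q'), (1, 1, 'p')]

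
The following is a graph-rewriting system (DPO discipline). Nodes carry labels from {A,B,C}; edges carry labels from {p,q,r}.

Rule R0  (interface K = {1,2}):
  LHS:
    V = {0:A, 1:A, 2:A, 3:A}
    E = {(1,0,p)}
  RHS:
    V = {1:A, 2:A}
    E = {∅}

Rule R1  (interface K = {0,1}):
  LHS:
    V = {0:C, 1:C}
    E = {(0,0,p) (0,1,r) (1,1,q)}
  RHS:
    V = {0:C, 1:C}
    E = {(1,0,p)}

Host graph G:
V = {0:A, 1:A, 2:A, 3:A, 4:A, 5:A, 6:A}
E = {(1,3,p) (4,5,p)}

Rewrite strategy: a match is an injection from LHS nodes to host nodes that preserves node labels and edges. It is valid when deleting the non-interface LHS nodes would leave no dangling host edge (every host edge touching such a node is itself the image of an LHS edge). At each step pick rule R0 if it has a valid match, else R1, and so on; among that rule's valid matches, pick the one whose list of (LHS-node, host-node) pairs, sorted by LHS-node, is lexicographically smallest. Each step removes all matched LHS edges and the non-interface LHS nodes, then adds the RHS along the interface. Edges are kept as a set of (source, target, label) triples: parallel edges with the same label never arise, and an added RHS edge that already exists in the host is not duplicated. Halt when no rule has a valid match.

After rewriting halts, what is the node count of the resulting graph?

Answer: 3

Rewrite trace:
[0] host  ⇒  7 nodes, 2 edges  {1-p->3 4-p->5}
[1] R0 @ {0↦3, 1↦1, 2↦0, 3↦2}  ⇒  5 nodes, 1 edges  {4-p->5}
[2] R0 @ {0↦5, 1↦4, 2↦0, 3↦1}  ⇒  3 nodes, 0 edges  {∅}
normal form: no rule applies after step 2
NF nodes: {0:A, 4:A, 6:A}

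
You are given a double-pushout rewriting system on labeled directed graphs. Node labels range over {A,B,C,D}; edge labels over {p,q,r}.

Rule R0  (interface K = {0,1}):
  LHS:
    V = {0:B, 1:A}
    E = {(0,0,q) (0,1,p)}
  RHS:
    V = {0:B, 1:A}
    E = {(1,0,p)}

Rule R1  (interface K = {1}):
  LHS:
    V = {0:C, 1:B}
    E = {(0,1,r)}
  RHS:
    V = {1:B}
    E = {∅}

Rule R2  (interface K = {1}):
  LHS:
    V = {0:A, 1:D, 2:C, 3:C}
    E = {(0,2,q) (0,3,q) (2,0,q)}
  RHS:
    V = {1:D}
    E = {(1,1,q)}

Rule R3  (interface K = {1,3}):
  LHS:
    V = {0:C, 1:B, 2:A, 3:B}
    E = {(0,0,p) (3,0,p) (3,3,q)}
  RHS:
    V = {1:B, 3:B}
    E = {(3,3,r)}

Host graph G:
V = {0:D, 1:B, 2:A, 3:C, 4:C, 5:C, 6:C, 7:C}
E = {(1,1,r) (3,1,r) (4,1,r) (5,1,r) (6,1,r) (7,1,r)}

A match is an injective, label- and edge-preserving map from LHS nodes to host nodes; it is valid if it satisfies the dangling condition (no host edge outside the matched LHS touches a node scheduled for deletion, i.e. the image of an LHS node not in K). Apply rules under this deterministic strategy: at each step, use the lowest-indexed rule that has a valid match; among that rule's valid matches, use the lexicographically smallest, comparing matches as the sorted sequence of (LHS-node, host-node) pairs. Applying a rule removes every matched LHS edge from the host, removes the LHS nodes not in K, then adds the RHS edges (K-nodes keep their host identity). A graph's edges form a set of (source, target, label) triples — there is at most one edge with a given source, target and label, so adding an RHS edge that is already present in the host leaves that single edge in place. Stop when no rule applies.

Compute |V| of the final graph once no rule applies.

Answer: 3

Steps:
initial: |V|=8 |E|=6  E = 1-r->1 3-r->1 4-r->1 5-r->1 6-r->1 7-r->1
step 1: apply R1 at {0↦3, 1↦1}  → |V|=7 |E|=5  E = 1-r->1 4-r->1 5-r->1 6-r->1 7-r->1
step 2: apply R1 at {0↦4, 1↦1}  → |V|=6 |E|=4  E = 1-r->1 5-r->1 6-r->1 7-r->1
step 3: apply R1 at {0↦5, 1↦1}  → |V|=5 |E|=3  E = 1-r->1 6-r->1 7-r->1
step 4: apply R1 at {0↦6, 1↦1}  → |V|=4 |E|=2  E = 1-r->1 7-r->1
step 5: apply R1 at {0↦7, 1↦1}  → |V|=3 |E|=1  E = 1-r->1
normal form: no rule applies after step 5
NF nodes: {0:D, 1:B, 2:A}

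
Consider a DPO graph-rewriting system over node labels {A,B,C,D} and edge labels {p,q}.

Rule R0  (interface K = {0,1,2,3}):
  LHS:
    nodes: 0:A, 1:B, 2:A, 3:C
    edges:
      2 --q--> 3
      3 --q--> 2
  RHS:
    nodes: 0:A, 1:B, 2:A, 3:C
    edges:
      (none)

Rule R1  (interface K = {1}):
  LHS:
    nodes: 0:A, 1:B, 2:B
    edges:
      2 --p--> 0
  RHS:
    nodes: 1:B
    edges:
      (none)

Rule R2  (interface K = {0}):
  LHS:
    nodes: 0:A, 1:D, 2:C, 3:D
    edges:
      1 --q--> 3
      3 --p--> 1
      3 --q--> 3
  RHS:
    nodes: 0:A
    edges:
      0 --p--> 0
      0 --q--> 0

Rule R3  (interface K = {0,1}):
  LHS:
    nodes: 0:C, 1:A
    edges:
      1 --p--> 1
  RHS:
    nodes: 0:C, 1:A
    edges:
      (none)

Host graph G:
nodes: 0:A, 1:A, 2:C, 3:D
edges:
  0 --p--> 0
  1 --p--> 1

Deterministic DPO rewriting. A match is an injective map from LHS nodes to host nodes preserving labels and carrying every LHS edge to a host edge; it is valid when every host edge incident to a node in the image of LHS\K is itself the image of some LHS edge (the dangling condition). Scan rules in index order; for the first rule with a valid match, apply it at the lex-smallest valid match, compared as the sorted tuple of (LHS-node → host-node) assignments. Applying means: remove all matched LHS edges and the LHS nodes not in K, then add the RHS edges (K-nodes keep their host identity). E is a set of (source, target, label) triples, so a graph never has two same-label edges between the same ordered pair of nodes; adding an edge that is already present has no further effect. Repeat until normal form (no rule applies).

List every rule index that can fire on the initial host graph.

R0: no valid match — LHS pattern not found
R1: no valid match — LHS pattern not found
R2: no valid match — LHS pattern not found
R3: 2 valid matches — {0↦2, 1↦0}, {0↦2, 1↦1}

Answer: [R3]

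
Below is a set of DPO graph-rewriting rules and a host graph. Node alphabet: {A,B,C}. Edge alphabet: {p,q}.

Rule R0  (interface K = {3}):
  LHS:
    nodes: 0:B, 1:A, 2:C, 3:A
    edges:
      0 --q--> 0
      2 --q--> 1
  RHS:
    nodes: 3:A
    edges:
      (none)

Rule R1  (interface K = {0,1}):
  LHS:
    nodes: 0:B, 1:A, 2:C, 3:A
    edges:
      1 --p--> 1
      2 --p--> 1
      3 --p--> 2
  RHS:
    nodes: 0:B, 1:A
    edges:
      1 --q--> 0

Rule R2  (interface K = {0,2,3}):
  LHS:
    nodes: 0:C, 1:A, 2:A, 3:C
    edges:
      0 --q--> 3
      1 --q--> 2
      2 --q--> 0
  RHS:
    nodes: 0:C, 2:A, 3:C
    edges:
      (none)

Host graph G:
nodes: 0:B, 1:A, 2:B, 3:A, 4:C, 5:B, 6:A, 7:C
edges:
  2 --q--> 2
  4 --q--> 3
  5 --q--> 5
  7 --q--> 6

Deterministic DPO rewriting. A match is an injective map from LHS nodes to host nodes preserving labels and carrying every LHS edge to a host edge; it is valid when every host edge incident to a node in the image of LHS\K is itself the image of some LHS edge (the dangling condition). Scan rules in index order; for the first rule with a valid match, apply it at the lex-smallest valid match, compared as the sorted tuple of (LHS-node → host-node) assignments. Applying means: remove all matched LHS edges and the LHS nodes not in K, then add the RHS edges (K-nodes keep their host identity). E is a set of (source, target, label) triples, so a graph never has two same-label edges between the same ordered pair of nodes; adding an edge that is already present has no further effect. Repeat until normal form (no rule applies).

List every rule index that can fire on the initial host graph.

Answer: [R0]

Steps:
R0: 8 valid matches — {0↦2, 1↦3, 2↦4, 3↦1}, {0↦2, 1↦3, 2↦4, 3↦6}, {0↦2, 1↦6, 2↦7, 3↦1} (+5 more)
R1: no valid match — LHS pattern not found
R2: no valid match — LHS pattern not found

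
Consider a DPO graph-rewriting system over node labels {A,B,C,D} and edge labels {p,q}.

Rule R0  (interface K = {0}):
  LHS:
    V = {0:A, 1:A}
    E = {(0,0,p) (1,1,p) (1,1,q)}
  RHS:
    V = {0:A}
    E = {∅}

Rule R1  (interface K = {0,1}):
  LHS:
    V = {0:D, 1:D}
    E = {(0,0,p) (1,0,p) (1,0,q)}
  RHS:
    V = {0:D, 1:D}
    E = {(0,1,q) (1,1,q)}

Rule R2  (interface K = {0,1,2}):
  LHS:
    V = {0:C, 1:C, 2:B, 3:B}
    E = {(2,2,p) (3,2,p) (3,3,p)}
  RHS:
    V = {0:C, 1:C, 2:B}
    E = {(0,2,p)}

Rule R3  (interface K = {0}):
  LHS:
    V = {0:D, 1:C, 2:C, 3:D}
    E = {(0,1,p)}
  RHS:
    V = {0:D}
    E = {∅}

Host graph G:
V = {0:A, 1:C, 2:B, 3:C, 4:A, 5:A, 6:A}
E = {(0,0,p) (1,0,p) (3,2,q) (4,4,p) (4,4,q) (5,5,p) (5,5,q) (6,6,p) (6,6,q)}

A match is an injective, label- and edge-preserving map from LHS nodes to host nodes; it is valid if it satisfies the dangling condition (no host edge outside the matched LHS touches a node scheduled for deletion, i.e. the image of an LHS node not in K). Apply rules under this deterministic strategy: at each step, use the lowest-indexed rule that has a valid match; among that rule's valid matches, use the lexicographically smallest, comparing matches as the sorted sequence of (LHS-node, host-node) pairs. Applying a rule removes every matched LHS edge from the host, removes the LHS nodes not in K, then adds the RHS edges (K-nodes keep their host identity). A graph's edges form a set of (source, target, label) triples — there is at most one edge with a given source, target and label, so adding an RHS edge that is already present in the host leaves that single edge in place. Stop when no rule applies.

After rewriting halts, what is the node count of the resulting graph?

start.  V:7 E:9  edges: 0-p->0 1-p->0 3-q->2 4-p->4 4-q->4 5-p->5 5-q->5 6-p->6 6-q->6
1. fire R0 via {0↦0, 1↦4}  →  V:6 E:6  edges: 1-p->0 3-q->2 5-p->5 5-q->5 6-p->6 6-q->6
2. fire R0 via {0↦5, 1↦6}  →  V:5 E:3  edges: 1-p->0 3-q->2 5-q->5
halt: no rule applies after step 2
NF nodes: {0:A, 1:C, 2:B, 3:C, 5:A}

Answer: 5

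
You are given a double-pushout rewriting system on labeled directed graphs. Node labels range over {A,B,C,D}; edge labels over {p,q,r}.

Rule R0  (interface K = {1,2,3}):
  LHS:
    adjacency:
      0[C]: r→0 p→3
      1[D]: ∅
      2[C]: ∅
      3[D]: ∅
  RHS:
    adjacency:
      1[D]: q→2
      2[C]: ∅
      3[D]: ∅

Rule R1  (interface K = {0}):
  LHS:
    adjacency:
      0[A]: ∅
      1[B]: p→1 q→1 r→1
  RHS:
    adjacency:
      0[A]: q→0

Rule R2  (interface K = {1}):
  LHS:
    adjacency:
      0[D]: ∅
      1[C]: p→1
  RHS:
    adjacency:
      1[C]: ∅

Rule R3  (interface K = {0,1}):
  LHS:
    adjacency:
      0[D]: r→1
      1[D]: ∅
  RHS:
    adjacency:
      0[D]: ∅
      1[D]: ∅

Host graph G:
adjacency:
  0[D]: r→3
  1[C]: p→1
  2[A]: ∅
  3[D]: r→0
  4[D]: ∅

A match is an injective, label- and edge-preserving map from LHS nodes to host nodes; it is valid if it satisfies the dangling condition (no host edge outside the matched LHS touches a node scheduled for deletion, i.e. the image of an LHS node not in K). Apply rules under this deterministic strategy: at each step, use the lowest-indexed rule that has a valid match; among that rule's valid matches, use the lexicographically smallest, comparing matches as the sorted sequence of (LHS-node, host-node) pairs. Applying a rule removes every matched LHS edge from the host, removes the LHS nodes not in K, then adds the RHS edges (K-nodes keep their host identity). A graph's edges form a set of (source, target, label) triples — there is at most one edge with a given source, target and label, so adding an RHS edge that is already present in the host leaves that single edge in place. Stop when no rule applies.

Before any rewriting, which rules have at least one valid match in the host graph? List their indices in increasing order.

R0: no valid match — LHS pattern not found
R1: no valid match — LHS pattern not found
R2: 1 valid match — {0↦4, 1↦1}
R3: 2 valid matches — {0↦0, 1↦3}, {0↦3, 1↦0}

Answer: [R2,R3]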